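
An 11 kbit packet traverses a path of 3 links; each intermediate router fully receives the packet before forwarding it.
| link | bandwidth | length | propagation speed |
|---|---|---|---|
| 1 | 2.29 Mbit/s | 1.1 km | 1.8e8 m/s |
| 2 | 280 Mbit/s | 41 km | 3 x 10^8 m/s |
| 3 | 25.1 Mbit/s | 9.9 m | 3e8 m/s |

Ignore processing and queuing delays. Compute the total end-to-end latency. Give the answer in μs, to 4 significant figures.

L = 11000 bits.
Transmission delays (L/R per hop): 4803.49, 39.2857, 438.247 μs; sum = 5281.03 μs.
Propagation delays (d/s per hop): 6.11111, 136.667, 0.033 μs; sum = 142.811 μs.
End-to-end = 5424 μs.

5424 μs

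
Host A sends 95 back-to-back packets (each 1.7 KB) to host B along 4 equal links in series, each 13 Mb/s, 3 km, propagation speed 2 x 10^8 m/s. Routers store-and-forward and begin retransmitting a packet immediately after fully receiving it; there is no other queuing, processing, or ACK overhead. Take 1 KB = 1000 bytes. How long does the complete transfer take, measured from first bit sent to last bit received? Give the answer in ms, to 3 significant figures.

Per-hop transmission t_tx = L/R = 13600/13000000 = 1.04615 ms.
Per-hop propagation t_prop = 3000/200000000 = 0.015 ms.
Pipeline fill: first packet needs 4·t_tx to clear all hops; remaining 94 packets each add one t_tx.
Total = (4+95-1)·t_tx + 4·t_prop = 98·1.04615 + 4·0.015 = 103 ms.

103 ms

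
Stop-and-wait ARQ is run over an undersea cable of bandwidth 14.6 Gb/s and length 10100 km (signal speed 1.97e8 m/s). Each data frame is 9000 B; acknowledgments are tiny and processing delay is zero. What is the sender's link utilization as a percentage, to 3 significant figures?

t_tx = L/R = 72000/14600000000 = 4.93151e-06 s.
t_prop = 10100000/197000000 = 0.051269 s; RTT = 0.102538 s.
Cycle = t_tx + RTT = 0.102543 s.
Utilization = t_tx / cycle = 4.93151e-06/0.102543 = 0.00481 %.

0.00481 %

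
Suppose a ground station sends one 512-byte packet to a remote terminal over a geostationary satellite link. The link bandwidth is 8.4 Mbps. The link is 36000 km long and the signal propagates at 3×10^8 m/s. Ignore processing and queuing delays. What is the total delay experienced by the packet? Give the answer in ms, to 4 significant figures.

120.5 ms

L = 512 × 8 = 4096 bits.
Transmission delay = L/R = 4096 / 8400000 = 0.487619 ms.
Propagation delay = d/s = 36000000 m / 300000000 m/s = 120 ms.
Total = 120.5 ms.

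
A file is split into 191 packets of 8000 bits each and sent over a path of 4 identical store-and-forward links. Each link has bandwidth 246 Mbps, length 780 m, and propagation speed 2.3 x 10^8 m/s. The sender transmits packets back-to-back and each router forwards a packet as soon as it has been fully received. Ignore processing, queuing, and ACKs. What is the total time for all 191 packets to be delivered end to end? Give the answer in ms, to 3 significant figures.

Per-hop transmission t_tx = L/R = 8000/246000000 = 0.0325203 ms.
Per-hop propagation t_prop = 780/2.3e+08 = 0.0033913 ms.
Pipeline fill: first packet needs 4·t_tx to clear all hops; remaining 190 packets each add one t_tx.
Total = (4+191-1)·t_tx + 4·t_prop = 194·0.0325203 + 4·0.0033913 = 6.32 ms.

6.32 ms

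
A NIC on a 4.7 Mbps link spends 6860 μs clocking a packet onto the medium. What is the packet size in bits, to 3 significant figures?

32200 bits

L = R × t_tx = 4700000 b/s × 0.00686 s = 32242 bits.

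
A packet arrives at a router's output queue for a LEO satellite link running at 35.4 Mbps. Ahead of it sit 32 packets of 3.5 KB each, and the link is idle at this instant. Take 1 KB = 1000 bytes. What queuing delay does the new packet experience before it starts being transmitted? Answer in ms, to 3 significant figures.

25.3 ms

Each queued packet: L/R = 28000/35400000 = 0.79096 ms.
32 queued → 25.3107 ms.
Queuing delay = 25.3 ms.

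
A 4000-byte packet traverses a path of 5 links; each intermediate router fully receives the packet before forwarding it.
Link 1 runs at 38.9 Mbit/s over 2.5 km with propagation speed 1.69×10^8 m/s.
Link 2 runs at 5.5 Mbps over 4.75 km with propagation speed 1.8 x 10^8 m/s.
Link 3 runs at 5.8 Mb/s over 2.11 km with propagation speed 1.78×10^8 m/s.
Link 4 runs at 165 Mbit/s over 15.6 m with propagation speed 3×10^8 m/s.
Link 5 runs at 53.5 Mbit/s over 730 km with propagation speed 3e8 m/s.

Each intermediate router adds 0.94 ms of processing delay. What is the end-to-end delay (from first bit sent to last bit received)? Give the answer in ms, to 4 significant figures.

19.20 ms

L = 4000 × 8 = 32000 bits.
Transmission delays (L/R per hop): 0.822622, 5.81818, 5.51724, 0.193939, 0.598131 ms; sum = 12.9501 ms.
Propagation delays (d/s per hop): 0.0147929, 0.0263889, 0.0118539, 5.2e-05, 2.43333 ms; sum = 2.48642 ms.
Processing at 4 router(s): 4 × 0.94 ms = 3.76 ms.
End-to-end = 19.20 ms.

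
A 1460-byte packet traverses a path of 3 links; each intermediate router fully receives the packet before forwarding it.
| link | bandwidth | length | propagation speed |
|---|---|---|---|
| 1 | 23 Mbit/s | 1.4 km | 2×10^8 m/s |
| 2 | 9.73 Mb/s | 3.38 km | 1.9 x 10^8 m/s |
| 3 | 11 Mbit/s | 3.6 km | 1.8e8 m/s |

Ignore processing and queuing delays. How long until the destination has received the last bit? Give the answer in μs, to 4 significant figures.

L = 1460 × 8 = 11680 bits.
Transmission delays (L/R per hop): 507.826, 1200.41, 1061.82 μs; sum = 2770.06 μs.
Propagation delays (d/s per hop): 7, 17.7895, 20 μs; sum = 44.7895 μs.
End-to-end = 2815 μs.

2815 μs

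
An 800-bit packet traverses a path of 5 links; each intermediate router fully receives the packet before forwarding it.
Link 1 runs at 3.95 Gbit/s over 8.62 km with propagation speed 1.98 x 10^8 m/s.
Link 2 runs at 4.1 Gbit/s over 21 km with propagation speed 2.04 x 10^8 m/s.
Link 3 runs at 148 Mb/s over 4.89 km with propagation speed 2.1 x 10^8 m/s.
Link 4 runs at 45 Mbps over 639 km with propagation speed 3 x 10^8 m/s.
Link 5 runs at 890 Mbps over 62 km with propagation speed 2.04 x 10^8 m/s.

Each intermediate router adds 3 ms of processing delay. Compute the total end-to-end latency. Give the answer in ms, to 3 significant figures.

14.6 ms

Transmission delays (L/R per hop): 0.000202532, 0.000195122, 0.00540541, 0.0177778, 0.000898876 ms; sum = 0.0244797 ms.
Propagation delays (d/s per hop): 0.0435354, 0.102941, 0.0232857, 2.13, 0.303922 ms; sum = 2.60368 ms.
Processing at 4 router(s): 4 × 3 ms = 12 ms.
End-to-end = 14.6 ms.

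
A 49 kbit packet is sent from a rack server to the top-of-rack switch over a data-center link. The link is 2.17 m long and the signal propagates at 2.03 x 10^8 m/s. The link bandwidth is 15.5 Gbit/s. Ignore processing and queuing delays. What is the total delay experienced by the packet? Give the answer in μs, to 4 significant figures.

L = 49000 bits.
Transmission delay = L/R = 49000 / 15500000000 = 3.16129 μs.
Propagation delay = d/s = 2.17 m / 2.03e+08 m/s = 0.0106897 μs.
Total = 3.172 μs.

3.172 μs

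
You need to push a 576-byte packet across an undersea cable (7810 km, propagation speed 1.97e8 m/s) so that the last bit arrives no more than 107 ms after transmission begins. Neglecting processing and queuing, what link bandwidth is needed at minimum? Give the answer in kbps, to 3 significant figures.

68.4 kbps

L = 4608 bits.
Propagation delay = 7810000 / 197000000 = 39.6447 ms.
Transmission budget = 107 − 39.6447 = 67.3553 ms.
R ≥ L / t_tx = 4608 bits / 0.0673553 s = 68.4 kbps.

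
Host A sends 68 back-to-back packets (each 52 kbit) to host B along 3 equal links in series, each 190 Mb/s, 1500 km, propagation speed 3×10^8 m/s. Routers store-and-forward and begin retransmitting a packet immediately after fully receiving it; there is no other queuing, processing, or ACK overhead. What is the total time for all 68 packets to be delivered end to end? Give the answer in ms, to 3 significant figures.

34.2 ms

Per-hop transmission t_tx = L/R = 52000/190000000 = 0.273684 ms.
Per-hop propagation t_prop = 1500000/300000000 = 5 ms.
Pipeline fill: first packet needs 3·t_tx to clear all hops; remaining 67 packets each add one t_tx.
Total = (3+68-1)·t_tx + 3·t_prop = 70·0.273684 + 3·5 = 34.2 ms.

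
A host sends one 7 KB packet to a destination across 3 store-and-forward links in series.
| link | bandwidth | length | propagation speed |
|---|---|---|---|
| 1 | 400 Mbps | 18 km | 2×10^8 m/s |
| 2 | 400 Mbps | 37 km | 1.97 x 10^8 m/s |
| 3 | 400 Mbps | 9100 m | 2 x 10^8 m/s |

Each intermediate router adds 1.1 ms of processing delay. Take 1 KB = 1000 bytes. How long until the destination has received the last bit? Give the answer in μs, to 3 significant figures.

L = 56000 bits.
Transmission delay per hop = L/R = 56000/400000000 = 140 μs; 3 hops → 420 μs.
Propagation delays (d/s per hop): 90, 187.817, 45.5 μs; sum = 323.317 μs.
Processing at 2 router(s): 2 × 1.1 ms = 2200 μs.
End-to-end = 2940 μs.

2940 μs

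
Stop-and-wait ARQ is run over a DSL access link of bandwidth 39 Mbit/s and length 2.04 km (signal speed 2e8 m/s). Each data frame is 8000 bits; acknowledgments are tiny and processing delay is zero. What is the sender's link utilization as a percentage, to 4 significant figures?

t_tx = L/R = 8000/39000000 = 0.000205128 s.
t_prop = 2040/200000000 = 1.02e-05 s; RTT = 2.04e-05 s.
Cycle = t_tx + RTT = 0.000225528 s.
Utilization = t_tx / cycle = 0.000205128/0.000225528 = 90.95 %.

90.95 %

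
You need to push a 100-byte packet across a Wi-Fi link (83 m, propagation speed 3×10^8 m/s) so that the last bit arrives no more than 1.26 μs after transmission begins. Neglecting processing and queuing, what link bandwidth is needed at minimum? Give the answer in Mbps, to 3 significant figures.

L = 800 bits.
Propagation delay = 83 / 300000000 = 0.276667 μs.
Transmission budget = 1.26 − 0.276667 = 0.983333 μs.
R ≥ L / t_tx = 800 bits / 9.83333e-07 s = 814 Mbps.

814 Mbps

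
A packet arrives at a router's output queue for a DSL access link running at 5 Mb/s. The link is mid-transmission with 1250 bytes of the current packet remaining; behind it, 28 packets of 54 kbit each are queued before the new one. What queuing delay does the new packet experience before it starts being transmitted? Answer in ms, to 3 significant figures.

304 ms

Each queued packet: L/R = 54000/5000000 = 10.8 ms.
28 queued → 302.4 ms.
Plus remaining 10000 bits of current packet: 2 ms.
Queuing delay = 304 ms.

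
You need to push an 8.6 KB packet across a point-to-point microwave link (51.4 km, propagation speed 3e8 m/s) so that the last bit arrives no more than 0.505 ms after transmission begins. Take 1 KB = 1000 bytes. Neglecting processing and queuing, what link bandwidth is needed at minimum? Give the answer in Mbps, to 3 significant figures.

206 Mbps

L = 68800 bits.
Propagation delay = 51400 / 300000000 = 0.171333 ms.
Transmission budget = 0.505 − 0.171333 = 0.333667 ms.
R ≥ L / t_tx = 68800 bits / 0.000333667 s = 206 Mbps.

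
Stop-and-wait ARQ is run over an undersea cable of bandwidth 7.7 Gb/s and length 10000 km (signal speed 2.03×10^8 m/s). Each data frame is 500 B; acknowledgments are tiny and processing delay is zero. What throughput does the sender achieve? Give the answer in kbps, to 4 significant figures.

t_tx = L/R = 4000/7700000000 = 5.19481e-07 s.
t_prop = 10000000/2.03e+08 = 0.0492611 s; RTT = 0.0985222 s.
Cycle = t_tx + RTT = 0.0985227 s.
Throughput = L / cycle = 4000 / 0.0985227 = 40.60 kbps.

40.60 kbps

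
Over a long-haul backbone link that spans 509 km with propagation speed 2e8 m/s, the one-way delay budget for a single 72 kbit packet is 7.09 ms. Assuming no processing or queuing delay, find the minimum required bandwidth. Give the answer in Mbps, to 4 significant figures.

15.84 Mbps

Propagation delay = 509000 / 200000000 = 2.545 ms.
Transmission budget = 7.09 − 2.545 = 4.545 ms.
R ≥ L / t_tx = 72000 bits / 0.004545 s = 15.84 Mbps.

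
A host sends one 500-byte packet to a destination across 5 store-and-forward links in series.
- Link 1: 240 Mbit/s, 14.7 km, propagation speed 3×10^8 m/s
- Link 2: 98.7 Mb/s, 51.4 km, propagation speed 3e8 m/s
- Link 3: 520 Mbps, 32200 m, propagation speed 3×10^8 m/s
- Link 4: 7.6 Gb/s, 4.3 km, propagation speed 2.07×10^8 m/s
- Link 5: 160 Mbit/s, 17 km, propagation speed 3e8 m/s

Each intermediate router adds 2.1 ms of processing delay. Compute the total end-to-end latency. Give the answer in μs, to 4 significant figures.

L = 500 × 8 = 4000 bits.
Transmission delays (L/R per hop): 16.6667, 40.5268, 7.69231, 0.526316, 25 μs; sum = 90.4121 μs.
Propagation delays (d/s per hop): 49, 171.333, 107.333, 20.7729, 56.6667 μs; sum = 405.106 μs.
Processing at 4 router(s): 4 × 2.1 ms = 8400 μs.
End-to-end = 8896 μs.

8896 μs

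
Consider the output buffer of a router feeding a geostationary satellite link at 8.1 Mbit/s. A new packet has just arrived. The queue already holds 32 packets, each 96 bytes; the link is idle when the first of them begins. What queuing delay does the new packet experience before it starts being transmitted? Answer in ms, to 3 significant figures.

3.03 ms

Each queued packet: L/R = 768/8100000 = 0.0948148 ms.
32 queued → 3.03407 ms.
Queuing delay = 3.03 ms.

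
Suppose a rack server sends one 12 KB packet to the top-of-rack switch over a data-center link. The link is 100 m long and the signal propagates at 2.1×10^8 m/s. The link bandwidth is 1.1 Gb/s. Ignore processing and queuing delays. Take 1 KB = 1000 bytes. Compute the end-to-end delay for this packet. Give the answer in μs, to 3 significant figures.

L = 96000 bits.
Transmission delay = L/R = 96000 / 1100000000 = 87.2727 μs.
Propagation delay = d/s = 100 m / 210000000 m/s = 0.47619 μs.
Total = 87.7 μs.

87.7 μs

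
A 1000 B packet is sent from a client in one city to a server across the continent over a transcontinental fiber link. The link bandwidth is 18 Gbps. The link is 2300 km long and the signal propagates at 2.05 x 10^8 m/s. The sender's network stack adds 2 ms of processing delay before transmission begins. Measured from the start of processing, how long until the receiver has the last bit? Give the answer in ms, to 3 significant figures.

L = 1000 × 8 = 8000 bits.
Transmission delay = L/R = 8000 / 18000000000 = 0.000444444 ms.
Propagation delay = d/s = 2300000 m / 2.05e+08 m/s = 11.2195 ms.
Plus processing delay 2 ms = 2 ms.
Total = 13.2 ms.

13.2 ms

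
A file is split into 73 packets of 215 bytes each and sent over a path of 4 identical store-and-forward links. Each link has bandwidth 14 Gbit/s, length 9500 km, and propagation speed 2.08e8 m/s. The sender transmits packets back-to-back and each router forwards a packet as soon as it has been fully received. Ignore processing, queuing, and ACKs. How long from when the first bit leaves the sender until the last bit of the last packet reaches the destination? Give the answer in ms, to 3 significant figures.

183 ms

Per-hop transmission t_tx = L/R = 1720/14000000000 = 0.000122857 ms.
Per-hop propagation t_prop = 9500000/208000000 = 45.6731 ms.
Pipeline fill: first packet needs 4·t_tx to clear all hops; remaining 72 packets each add one t_tx.
Total = (4+73-1)·t_tx + 4·t_prop = 76·0.000122857 + 4·45.6731 = 183 ms.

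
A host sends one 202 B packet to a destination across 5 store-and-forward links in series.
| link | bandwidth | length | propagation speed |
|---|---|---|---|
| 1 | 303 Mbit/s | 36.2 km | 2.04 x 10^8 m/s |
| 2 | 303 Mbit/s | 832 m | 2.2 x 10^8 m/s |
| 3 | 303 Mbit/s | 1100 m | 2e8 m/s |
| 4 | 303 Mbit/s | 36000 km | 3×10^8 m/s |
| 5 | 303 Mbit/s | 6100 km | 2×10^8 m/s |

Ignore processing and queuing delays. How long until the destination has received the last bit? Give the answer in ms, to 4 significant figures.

L = 202 × 8 = 1616 bits.
Transmission delay per hop = L/R = 1616/303000000 = 0.00533333 ms; 5 hops → 0.0266667 ms.
Propagation delays (d/s per hop): 0.177451, 0.00378182, 0.0055, 120, 30.5 ms; sum = 150.687 ms.
End-to-end = 150.7 ms.

150.7 ms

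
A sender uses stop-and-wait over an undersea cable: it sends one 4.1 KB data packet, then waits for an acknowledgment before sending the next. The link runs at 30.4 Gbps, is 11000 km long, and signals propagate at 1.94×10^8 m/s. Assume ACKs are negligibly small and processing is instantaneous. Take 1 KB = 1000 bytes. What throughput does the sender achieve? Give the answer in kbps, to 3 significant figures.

t_tx = L/R = 32800/30400000000 = 1.07895e-06 s.
t_prop = 11000000/194000000 = 0.056701 s; RTT = 0.113402 s.
Cycle = t_tx + RTT = 0.113403 s.
Throughput = L / cycle = 32800 / 0.113403 = 289 kbps.

289 kbps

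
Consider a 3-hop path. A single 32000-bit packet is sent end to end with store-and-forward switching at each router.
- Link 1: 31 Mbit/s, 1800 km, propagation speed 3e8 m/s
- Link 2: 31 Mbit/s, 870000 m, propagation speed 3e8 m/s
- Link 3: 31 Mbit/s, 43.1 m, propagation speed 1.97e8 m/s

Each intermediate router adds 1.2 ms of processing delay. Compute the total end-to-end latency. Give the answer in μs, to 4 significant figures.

Transmission delay per hop = L/R = 32000/31000000 = 1032.26 μs; 3 hops → 3096.77 μs.
Propagation delays (d/s per hop): 6000, 2900, 0.218782 μs; sum = 8900.22 μs.
Processing at 2 router(s): 2 × 1.2 ms = 2400 μs.
End-to-end = 14400 μs.

14400 μs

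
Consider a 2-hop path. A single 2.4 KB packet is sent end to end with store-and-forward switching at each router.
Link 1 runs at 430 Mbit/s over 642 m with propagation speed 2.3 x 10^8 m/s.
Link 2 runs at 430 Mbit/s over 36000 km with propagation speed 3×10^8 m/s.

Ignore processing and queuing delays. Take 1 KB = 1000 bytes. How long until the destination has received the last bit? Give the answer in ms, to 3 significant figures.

L = 19200 bits.
Transmission delay per hop = L/R = 19200/430000000 = 0.0446512 ms; 2 hops → 0.0893023 ms.
Propagation delays (d/s per hop): 0.0027913, 120 ms; sum = 120.003 ms.
End-to-end = 120 ms.

120 ms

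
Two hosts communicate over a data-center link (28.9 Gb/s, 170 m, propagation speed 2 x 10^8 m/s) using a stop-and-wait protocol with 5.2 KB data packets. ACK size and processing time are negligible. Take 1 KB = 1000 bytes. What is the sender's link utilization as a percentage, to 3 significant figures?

45.9 %

t_tx = L/R = 41600/28900000000 = 1.43945e-06 s.
t_prop = 170/200000000 = 8.5e-07 s; RTT = 1.7e-06 s.
Cycle = t_tx + RTT = 3.13945e-06 s.
Utilization = t_tx / cycle = 1.43945e-06/3.13945e-06 = 45.9 %.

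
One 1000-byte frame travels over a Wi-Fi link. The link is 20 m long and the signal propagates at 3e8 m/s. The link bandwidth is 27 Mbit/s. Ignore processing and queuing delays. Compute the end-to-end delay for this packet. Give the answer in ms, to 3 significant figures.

0.296 ms

L = 1000 × 8 = 8000 bits.
Transmission delay = L/R = 8000 / 27000000 = 0.296296 ms.
Propagation delay = d/s = 20 m / 300000000 m/s = 6.66667e-05 ms.
Total = 0.296 ms.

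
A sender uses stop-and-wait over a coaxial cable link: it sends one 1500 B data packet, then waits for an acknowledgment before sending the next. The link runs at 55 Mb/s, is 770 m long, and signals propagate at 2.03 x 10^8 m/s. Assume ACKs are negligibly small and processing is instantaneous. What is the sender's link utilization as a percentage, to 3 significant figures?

t_tx = L/R = 12000/55000000 = 0.000218182 s.
t_prop = 770/2.03e+08 = 3.7931e-06 s; RTT = 7.58621e-06 s.
Cycle = t_tx + RTT = 0.000225768 s.
Utilization = t_tx / cycle = 0.000218182/0.000225768 = 96.6 %.

96.6 %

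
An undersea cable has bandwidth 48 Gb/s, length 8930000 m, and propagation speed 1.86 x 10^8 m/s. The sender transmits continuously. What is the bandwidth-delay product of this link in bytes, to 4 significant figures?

Propagation delay = 8930000 / 186000000 = 0.0480108 s.
BDP = R × t_prop = 48000000000 × 0.0480108 = 2304520000 bits.
In bytes: 2304520000/8 = 288100000 bytes.

288100000 bytes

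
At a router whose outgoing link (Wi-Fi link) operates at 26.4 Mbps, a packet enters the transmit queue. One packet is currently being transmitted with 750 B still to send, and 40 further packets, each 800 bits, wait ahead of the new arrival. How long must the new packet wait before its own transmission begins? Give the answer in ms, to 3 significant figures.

1.44 ms

Each queued packet: L/R = 800/26400000 = 0.030303 ms.
40 queued → 1.21212 ms.
Plus remaining 6000 bits of current packet: 0.227273 ms.
Queuing delay = 1.44 ms.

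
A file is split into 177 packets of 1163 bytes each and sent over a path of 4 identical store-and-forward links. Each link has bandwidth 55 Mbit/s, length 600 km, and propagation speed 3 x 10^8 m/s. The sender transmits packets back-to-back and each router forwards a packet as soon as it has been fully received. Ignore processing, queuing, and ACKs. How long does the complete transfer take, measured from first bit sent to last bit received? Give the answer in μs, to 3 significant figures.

Per-hop transmission t_tx = L/R = 9304/55000000 = 169.164 μs.
Per-hop propagation t_prop = 600000/300000000 = 2000 μs.
Pipeline fill: first packet needs 4·t_tx to clear all hops; remaining 176 packets each add one t_tx.
Total = (4+177-1)·t_tx + 4·t_prop = 180·169.164 + 4·2000 = 38400 μs.

38400 μs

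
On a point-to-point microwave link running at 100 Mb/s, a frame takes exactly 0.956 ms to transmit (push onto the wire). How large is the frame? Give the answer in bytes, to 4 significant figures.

L = R × t_tx = 100000000 b/s × 0.000956 s = 95600 bits.
In bytes: 95600 / 8 = 11950 bytes.

11950 bytes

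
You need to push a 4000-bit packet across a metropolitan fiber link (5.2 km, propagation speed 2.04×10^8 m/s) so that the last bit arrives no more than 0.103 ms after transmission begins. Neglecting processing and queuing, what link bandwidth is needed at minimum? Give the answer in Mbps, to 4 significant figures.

51.61 Mbps

Propagation delay = 5200 / 204000000 = 0.0254902 ms.
Transmission budget = 0.103 − 0.0254902 = 0.0775098 ms.
R ≥ L / t_tx = 4000 bits / 7.75098e-05 s = 51.61 Mbps.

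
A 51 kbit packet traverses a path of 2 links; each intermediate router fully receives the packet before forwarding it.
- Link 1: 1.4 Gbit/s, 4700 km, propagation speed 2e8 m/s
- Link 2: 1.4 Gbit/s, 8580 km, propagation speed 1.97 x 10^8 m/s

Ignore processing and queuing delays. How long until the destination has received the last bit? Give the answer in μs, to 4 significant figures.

L = 51000 bits.
Transmission delay per hop = L/R = 51000/1400000000 = 36.4286 μs; 2 hops → 72.8571 μs.
Propagation delays (d/s per hop): 23500, 43553.3 μs; sum = 67053.3 μs.
End-to-end = 67130 μs.

67130 μs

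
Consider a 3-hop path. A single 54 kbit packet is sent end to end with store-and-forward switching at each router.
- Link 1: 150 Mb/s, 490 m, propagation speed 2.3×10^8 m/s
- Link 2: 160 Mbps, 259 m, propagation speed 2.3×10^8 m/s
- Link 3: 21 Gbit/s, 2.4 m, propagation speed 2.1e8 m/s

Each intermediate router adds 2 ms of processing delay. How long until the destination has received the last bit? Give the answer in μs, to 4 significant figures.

4703 μs

L = 54000 bits.
Transmission delays (L/R per hop): 360, 337.5, 2.57143 μs; sum = 700.071 μs.
Propagation delays (d/s per hop): 2.13043, 1.12609, 0.0114286 μs; sum = 3.26795 μs.
Processing at 2 router(s): 2 × 2 ms = 4000 μs.
End-to-end = 4703 μs.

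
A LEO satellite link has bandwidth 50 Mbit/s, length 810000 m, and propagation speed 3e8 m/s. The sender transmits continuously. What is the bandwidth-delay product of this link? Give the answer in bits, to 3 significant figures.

Propagation delay = 810000 / 300000000 = 0.0027 s.
BDP = R × t_prop = 50000000 × 0.0027 = 135000 bits.

135000 bits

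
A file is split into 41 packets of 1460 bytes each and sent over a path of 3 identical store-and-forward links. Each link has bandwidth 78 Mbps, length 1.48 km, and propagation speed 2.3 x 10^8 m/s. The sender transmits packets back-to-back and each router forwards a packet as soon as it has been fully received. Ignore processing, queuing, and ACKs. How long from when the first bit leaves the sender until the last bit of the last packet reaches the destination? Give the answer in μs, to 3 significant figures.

6460 μs

Per-hop transmission t_tx = L/R = 11680/78000000 = 149.744 μs.
Per-hop propagation t_prop = 1480/2.3e+08 = 6.43478 μs.
Pipeline fill: first packet needs 3·t_tx to clear all hops; remaining 40 packets each add one t_tx.
Total = (3+41-1)·t_tx + 3·t_prop = 43·149.744 + 3·6.43478 = 6460 μs.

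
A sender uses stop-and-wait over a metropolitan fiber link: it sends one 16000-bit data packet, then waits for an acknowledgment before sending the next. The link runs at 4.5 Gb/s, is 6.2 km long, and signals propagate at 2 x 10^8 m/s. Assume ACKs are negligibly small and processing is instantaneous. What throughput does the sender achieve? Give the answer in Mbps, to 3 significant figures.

t_tx = L/R = 16000/4500000000 = 3.55556e-06 s.
t_prop = 6200/200000000 = 3.1e-05 s; RTT = 6.2e-05 s.
Cycle = t_tx + RTT = 6.55556e-05 s.
Throughput = L / cycle = 16000 / 6.55556e-05 = 244 Mbps.

244 Mbps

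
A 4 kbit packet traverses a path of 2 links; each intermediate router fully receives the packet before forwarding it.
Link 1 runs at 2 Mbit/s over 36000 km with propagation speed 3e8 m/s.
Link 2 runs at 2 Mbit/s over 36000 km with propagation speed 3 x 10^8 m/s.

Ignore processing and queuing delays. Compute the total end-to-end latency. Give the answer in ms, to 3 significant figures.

L = 4000 bits.
Transmission delay per hop = L/R = 4000/2000000 = 2 ms; 2 hops → 4 ms.
Propagation delays (d/s per hop): 120, 120 ms; sum = 240 ms.
End-to-end = 244 ms.

244 ms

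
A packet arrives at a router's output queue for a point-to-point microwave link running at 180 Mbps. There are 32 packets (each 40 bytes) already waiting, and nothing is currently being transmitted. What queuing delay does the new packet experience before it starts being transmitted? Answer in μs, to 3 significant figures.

Each queued packet: L/R = 320/180000000 = 1.77778 μs.
32 queued → 56.8889 μs.
Queuing delay = 56.9 μs.

56.9 μs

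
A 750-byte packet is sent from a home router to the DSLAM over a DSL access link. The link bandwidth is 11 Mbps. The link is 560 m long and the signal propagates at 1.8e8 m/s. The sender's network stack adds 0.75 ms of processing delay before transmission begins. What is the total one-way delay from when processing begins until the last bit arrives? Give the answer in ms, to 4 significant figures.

1.299 ms

L = 750 × 8 = 6000 bits.
Transmission delay = L/R = 6000 / 11000000 = 0.545455 ms.
Propagation delay = d/s = 560 m / 180000000 m/s = 0.00311111 ms.
Plus processing delay 0.75 ms = 0.75 ms.
Total = 1.299 ms.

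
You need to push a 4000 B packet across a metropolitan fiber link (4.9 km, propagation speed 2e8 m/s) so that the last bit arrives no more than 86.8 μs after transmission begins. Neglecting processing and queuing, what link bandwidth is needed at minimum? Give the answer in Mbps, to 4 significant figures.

L = 32000 bits.
Propagation delay = 4900 / 200000000 = 24.5 μs.
Transmission budget = 86.8 − 24.5 = 62.3 μs.
R ≥ L / t_tx = 32000 bits / 6.23e-05 s = 513.6 Mbps.

513.6 Mbps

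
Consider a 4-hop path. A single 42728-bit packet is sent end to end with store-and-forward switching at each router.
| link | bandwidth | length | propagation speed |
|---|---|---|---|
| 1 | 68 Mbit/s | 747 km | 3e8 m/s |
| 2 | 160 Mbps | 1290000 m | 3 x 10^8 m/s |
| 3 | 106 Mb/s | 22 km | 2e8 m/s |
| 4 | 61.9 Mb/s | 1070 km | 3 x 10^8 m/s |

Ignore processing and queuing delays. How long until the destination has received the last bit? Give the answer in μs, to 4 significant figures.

12460 μs

Transmission delays (L/R per hop): 628.353, 267.05, 403.094, 690.275 μs; sum = 1988.77 μs.
Propagation delays (d/s per hop): 2490, 4300, 110, 3566.67 μs; sum = 10466.7 μs.
End-to-end = 12460 μs.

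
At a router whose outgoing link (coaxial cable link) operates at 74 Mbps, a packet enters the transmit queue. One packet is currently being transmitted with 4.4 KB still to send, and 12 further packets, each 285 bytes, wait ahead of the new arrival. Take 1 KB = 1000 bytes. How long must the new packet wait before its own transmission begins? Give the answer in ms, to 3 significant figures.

0.845 ms

Each queued packet: L/R = 2280/74000000 = 0.0308108 ms.
12 queued → 0.36973 ms.
Plus remaining 35200 bits of current packet: 0.475676 ms.
Queuing delay = 0.845 ms.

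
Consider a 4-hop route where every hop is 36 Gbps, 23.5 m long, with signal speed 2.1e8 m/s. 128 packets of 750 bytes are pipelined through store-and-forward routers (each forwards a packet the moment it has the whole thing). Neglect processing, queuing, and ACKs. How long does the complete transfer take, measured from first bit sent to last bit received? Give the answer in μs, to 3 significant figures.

22.3 μs

Per-hop transmission t_tx = L/R = 6000/36000000000 = 0.166667 μs.
Per-hop propagation t_prop = 23.5/210000000 = 0.111905 μs.
Pipeline fill: first packet needs 4·t_tx to clear all hops; remaining 127 packets each add one t_tx.
Total = (4+128-1)·t_tx + 4·t_prop = 131·0.166667 + 4·0.111905 = 22.3 μs.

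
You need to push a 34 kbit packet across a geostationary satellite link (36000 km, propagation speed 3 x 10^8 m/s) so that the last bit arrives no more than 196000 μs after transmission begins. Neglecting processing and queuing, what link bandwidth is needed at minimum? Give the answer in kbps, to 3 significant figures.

Propagation delay = 36000000 / 300000000 = 120000 μs.
Transmission budget = 196000 − 120000 = 76000 μs.
R ≥ L / t_tx = 34000 bits / 0.076 s = 447 kbps.

447 kbps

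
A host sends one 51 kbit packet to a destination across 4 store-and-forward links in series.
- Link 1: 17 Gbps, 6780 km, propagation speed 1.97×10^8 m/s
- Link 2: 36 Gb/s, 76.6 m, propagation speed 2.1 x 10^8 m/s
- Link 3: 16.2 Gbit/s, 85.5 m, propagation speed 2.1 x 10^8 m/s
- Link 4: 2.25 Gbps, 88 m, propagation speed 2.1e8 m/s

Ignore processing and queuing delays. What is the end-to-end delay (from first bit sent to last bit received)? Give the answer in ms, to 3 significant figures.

34.4 ms

L = 51000 bits.
Transmission delays (L/R per hop): 0.003, 0.00141667, 0.00314815, 0.0226667 ms; sum = 0.0302315 ms.
Propagation delays (d/s per hop): 34.4162, 0.000364762, 0.000407143, 0.000419048 ms; sum = 34.4174 ms.
End-to-end = 34.4 ms.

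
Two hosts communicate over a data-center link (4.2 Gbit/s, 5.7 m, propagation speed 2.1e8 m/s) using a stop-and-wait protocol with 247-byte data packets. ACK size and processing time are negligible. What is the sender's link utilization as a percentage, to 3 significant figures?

89.7 %

t_tx = L/R = 1976/4200000000 = 4.70476e-07 s.
t_prop = 5.7/210000000 = 2.71429e-08 s; RTT = 5.42857e-08 s.
Cycle = t_tx + RTT = 5.24762e-07 s.
Utilization = t_tx / cycle = 4.70476e-07/5.24762e-07 = 89.7 %.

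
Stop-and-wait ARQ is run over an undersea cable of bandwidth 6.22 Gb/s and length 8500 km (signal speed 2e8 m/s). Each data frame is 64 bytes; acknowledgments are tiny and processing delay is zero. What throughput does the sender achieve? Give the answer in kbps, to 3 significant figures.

t_tx = L/R = 512/6220000000 = 8.23151e-08 s.
t_prop = 8500000/200000000 = 0.0425 s; RTT = 0.085 s.
Cycle = t_tx + RTT = 0.0850001 s.
Throughput = L / cycle = 512 / 0.0850001 = 6.02 kbps.

6.02 kbps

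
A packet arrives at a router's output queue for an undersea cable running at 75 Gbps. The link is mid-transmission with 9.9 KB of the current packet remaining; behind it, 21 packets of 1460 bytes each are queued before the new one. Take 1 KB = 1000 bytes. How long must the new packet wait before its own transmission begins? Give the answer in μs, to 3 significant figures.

Each queued packet: L/R = 11680/75000000000 = 0.155733 μs.
21 queued → 3.2704 μs.
Plus remaining 79200 bits of current packet: 1.056 μs.
Queuing delay = 4.33 μs.

4.33 μs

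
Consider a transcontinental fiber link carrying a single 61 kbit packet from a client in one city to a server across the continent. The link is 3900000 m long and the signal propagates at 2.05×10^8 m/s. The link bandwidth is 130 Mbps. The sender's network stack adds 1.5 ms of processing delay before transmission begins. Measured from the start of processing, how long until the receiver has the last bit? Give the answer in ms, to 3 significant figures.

21.0 ms

L = 61000 bits.
Transmission delay = L/R = 61000 / 130000000 = 0.469231 ms.
Propagation delay = d/s = 3900000 m / 2.05e+08 m/s = 19.0244 ms.
Plus processing delay 1.5 ms = 1.5 ms.
Total = 21.0 ms.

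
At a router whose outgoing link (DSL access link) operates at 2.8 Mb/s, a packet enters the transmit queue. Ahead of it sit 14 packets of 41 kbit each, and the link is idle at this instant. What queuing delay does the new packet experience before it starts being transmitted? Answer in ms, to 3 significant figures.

Each queued packet: L/R = 41000/2800000 = 14.6429 ms.
14 queued → 205 ms.
Queuing delay = 205 ms.

205 ms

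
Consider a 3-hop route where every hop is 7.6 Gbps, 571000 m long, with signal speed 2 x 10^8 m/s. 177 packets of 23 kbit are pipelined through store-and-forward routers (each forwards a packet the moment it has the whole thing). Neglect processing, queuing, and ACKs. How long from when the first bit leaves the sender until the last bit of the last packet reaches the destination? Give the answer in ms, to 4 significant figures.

Per-hop transmission t_tx = L/R = 23000/7600000000 = 0.00302632 ms.
Per-hop propagation t_prop = 571000/200000000 = 2.855 ms.
Pipeline fill: first packet needs 3·t_tx to clear all hops; remaining 176 packets each add one t_tx.
Total = (3+177-1)·t_tx + 3·t_prop = 179·0.00302632 + 3·2.855 = 9.107 ms.

9.107 ms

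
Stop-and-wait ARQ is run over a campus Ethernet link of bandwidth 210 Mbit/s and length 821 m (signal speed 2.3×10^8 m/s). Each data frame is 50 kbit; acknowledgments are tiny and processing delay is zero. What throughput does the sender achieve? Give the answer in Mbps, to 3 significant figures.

204 Mbps

t_tx = L/R = 50000/210000000 = 0.000238095 s.
t_prop = 821/2.3e+08 = 3.56957e-06 s; RTT = 7.13913e-06 s.
Cycle = t_tx + RTT = 0.000245234 s.
Throughput = L / cycle = 50000 / 0.000245234 = 204 Mbps.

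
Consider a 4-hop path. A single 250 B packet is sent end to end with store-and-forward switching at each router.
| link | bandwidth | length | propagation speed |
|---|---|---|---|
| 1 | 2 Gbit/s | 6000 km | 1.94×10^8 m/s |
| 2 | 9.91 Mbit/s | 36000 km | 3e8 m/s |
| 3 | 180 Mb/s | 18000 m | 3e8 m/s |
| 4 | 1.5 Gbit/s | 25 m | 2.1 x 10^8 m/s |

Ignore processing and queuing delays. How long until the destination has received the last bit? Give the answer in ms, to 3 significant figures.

L = 250 × 8 = 2000 bits.
Transmission delays (L/R per hop): 0.001, 0.201816, 0.0111111, 0.00133333 ms; sum = 0.215261 ms.
Propagation delays (d/s per hop): 30.9278, 120, 0.06, 0.000119048 ms; sum = 150.988 ms.
End-to-end = 151 ms.

151 ms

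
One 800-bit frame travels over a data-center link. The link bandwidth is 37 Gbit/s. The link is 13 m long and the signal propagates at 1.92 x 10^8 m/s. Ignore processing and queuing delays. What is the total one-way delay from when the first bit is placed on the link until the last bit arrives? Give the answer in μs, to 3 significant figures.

Transmission delay = L/R = 800 / 37000000000 = 0.0216216 μs.
Propagation delay = d/s = 13 m / 192000000 m/s = 0.0677083 μs.
Total = 0.0893 μs.

0.0893 μs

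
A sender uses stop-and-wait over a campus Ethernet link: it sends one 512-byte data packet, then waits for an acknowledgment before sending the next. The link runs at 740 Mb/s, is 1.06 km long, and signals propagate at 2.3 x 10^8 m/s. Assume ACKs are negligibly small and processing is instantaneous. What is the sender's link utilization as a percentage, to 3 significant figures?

t_tx = L/R = 4096/740000000 = 5.53514e-06 s.
t_prop = 1060/2.3e+08 = 4.6087e-06 s; RTT = 9.21739e-06 s.
Cycle = t_tx + RTT = 1.47525e-05 s.
Utilization = t_tx / cycle = 5.53514e-06/1.47525e-05 = 37.5 %.

37.5 %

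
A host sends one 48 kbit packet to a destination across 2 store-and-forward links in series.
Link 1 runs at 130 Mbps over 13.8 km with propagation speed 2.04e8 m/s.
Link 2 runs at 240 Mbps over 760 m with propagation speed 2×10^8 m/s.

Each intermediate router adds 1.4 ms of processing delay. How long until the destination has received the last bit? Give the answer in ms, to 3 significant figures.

2.04 ms

L = 48000 bits.
Transmission delays (L/R per hop): 0.369231, 0.2 ms; sum = 0.569231 ms.
Propagation delays (d/s per hop): 0.0676471, 0.0038 ms; sum = 0.0714471 ms.
Processing at 1 router(s): 1 × 1.4 ms = 1.4 ms.
End-to-end = 2.04 ms.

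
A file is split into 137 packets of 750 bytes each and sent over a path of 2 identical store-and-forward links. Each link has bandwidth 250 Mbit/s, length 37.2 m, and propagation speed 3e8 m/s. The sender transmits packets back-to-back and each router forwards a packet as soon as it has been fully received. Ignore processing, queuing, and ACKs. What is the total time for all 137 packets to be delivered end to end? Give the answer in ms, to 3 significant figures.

3.31 ms

Per-hop transmission t_tx = L/R = 6000/250000000 = 0.024 ms.
Per-hop propagation t_prop = 37.2/300000000 = 0.000124 ms.
Pipeline fill: first packet needs 2·t_tx to clear all hops; remaining 136 packets each add one t_tx.
Total = (2+137-1)·t_tx + 2·t_prop = 138·0.024 + 2·0.000124 = 3.31 ms.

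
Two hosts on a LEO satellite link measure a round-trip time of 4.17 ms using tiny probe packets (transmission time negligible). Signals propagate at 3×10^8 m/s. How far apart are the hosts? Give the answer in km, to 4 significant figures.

One-way propagation = RTT/2 = 2.085 ms.
d = s × t = 300000000 × 0.002085 = 625.5 km.

625.5 km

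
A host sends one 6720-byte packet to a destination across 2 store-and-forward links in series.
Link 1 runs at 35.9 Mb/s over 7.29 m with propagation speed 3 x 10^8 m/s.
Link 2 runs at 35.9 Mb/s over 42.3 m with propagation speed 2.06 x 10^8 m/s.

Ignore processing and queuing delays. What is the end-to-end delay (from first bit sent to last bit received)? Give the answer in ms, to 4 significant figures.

2.995 ms

L = 6720 × 8 = 53760 bits.
Transmission delay per hop = L/R = 53760/35900000 = 1.49749 ms; 2 hops → 2.99499 ms.
Propagation delays (d/s per hop): 2.43e-05, 0.00020534 ms; sum = 0.00022964 ms.
End-to-end = 2.995 ms.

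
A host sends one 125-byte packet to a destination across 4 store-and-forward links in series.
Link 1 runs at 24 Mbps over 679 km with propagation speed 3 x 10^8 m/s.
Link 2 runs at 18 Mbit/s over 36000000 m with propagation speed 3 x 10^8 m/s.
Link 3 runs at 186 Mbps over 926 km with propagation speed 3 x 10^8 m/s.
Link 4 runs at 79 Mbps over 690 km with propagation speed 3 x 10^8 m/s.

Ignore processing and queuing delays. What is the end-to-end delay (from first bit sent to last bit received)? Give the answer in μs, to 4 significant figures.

127800 μs

L = 125 × 8 = 1000 bits.
Transmission delays (L/R per hop): 41.6667, 55.5556, 5.37634, 12.6582 μs; sum = 115.257 μs.
Propagation delays (d/s per hop): 2263.33, 120000, 3086.67, 2300 μs; sum = 127650 μs.
End-to-end = 127800 μs.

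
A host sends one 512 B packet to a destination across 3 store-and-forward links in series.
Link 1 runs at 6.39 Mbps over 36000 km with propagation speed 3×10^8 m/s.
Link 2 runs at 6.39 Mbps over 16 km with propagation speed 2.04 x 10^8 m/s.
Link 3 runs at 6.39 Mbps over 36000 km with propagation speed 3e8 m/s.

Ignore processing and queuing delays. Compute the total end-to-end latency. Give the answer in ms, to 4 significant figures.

242.0 ms

L = 512 × 8 = 4096 bits.
Transmission delay per hop = L/R = 4096/6390000 = 0.641002 ms; 3 hops → 1.923 ms.
Propagation delays (d/s per hop): 120, 0.0784314, 120 ms; sum = 240.078 ms.
End-to-end = 242.0 ms.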